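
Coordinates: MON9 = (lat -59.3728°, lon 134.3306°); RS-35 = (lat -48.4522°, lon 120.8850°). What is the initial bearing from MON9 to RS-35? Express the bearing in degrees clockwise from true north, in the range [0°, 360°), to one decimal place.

318.4°

Δλ = -13.4456°
y = sin Δλ · cos φ₂ = -0.154219
x = cos φ₁ sin φ₂ − sin φ₁ cos φ₂ cos Δλ = 0.173806
θ = atan2(y, x) = -41.5829° → 318.4171° (mod 360°)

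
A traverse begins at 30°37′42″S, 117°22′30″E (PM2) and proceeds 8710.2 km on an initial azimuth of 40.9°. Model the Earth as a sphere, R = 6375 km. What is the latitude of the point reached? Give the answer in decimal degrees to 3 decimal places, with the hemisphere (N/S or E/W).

32.235°N

PM2: φ = -30.62833°, λ = +117.37500°
δ = d/R = 8710.2/6375 = 1.366306 rad
φ₂ = arcsin(sin φ₁ cos δ + cos φ₁ sin δ cos θ)
   = arcsin(-0.50947·0.20307 + 0.86049·0.97916·0.75585) = 32.23523°
λ₂ = λ₁ + atan2(sin θ sin δ cos φ₁, cos δ − sin φ₁ sin φ₂) = 166.65625°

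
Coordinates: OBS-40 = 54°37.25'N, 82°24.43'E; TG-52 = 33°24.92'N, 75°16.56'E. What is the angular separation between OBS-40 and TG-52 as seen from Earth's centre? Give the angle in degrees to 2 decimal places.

21.79°

OBS-40: φ = +54.62083°, λ = +82.40717°
TG-52: φ = +33.41533°, λ = +75.27600°
Δφ = -21.2055°,  Δλ = -7.1312°
a = sin²(Δφ/2) + cos φ₁ cos φ₂ sin²(Δλ/2) = 0.035725
c = 2·arcsin(√a) = 0.380307 rad = 21.7900°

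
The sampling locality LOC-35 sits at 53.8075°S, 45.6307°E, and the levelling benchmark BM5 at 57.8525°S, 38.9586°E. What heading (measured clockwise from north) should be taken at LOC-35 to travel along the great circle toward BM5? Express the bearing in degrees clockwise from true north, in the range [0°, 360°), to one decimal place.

Δλ = -6.6721°
y = sin Δλ · cos φ₂ = -0.061823
x = cos φ₁ sin φ₂ − sin φ₁ cos φ₂ cos Δλ = -0.073448
θ = atan2(y, x) = -139.9119° → 220.0881° (mod 360°)

220.1°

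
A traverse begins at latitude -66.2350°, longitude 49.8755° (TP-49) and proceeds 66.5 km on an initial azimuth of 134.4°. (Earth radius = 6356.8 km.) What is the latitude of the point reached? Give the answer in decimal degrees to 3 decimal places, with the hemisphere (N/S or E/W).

66.651°S

δ = d/R = 66.5/6356.8 = 0.010461 rad
φ₂ = arcsin(sin φ₁ cos δ + cos φ₁ sin δ cos θ)
   = arcsin(-0.91521·0.99995 + 0.40299·0.01046·-0.69966) = -66.65067°
λ₂ = λ₁ + atan2(sin θ sin δ cos φ₁, cos δ − sin φ₁ sin φ₂) = 50.95605°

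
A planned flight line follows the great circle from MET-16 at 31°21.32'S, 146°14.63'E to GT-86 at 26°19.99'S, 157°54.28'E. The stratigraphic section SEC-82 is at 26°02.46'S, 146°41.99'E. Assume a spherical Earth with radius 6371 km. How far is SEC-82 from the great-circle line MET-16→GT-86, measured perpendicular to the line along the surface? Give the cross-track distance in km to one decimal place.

MET-16: φ = -31.35533°, λ = +146.24383°
GT-86: φ = -26.33317°, λ = +157.90467°
SEC-82: φ = -26.04100°, λ = +146.69983°
δ₁₃ = central angle MET-16→SEC-82 = 0.093015 rad  (haversine)
θ₁₃ = bearing MET-16→SEC-82 = 4.415°,  θ₁₂ = bearing MET-16→GT-86 = 66.726°
dₓₜ = R·arcsin(sin δ₁₃ · sin(θ₁₃ − θ₁₂)) = 6371·arcsin(0.09288·sin(-62.310°)) = -524.567 km
|dₓₜ| = 524.567 km

524.6 km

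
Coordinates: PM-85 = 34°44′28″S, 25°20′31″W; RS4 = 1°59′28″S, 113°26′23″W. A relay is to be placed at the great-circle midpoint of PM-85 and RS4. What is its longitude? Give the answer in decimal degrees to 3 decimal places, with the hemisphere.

PM-85: φ = -34.74111°, λ = -25.34194°
RS4: φ = -1.99111°, λ = -113.43972°
Bx = cos φ₂ cos Δλ = 0.033174,  By = cos φ₂ sin Δλ = -0.998845
φₘ = atan2(sin φ₁ + sin φ₂, √((cos φ₁ + Bx)² + By²)) = -24.69630°
λₘ = λ₁ + atan2(By, cos φ₁ + Bx) = -74.78181°

74.782°W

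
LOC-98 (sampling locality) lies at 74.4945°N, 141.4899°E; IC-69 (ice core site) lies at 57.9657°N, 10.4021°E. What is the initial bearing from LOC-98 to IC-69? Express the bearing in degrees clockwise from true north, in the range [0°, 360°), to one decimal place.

324.6°

Δλ = -131.0878°
y = sin Δλ · cos φ₂ = -0.399784
x = cos φ₁ sin φ₂ − sin φ₁ cos φ₂ cos Δλ = 0.562541
θ = atan2(y, x) = -35.4005° → 324.5995° (mod 360°)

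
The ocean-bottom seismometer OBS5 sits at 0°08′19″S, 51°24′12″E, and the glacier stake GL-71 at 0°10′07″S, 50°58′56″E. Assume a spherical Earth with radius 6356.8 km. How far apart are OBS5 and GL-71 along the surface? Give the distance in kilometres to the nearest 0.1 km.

46.8 km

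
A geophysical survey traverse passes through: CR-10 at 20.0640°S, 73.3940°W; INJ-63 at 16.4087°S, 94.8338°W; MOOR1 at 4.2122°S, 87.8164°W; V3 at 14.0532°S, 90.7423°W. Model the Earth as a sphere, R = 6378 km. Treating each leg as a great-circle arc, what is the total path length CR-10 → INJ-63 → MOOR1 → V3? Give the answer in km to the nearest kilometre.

CR-10→INJ-63: c = 0.360800 rad, d = 2301.18 km
INJ-63→MOOR1: c = 0.244484 rad, d = 1559.32 km
MOOR1→V3: c = 0.178986 rad, d = 1141.57 km
Total = 2301.18 + 1559.32 + 1141.57 = 5002.07 km

5002 km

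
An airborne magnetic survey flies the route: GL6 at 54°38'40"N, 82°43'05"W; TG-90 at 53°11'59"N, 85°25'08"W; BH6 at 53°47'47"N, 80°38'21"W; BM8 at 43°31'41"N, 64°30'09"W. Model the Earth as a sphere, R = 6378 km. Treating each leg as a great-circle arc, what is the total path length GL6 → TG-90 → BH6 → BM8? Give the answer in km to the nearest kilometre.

2203 km

GL6: φ = +54.64444°, λ = -82.71806°
TG-90: φ = +53.19972°, λ = -85.41889°
BH6: φ = +53.79639°, λ = -80.63917°
BM8: φ = +43.52806°, λ = -64.50250°
GL6→TG-90: c = 0.037497 rad, d = 239.15 km
TG-90→BH6: c = 0.050694 rad, d = 323.33 km
BH6→BM8: c = 0.257179 rad, d = 1640.29 km
Total = 239.15 + 323.33 + 1640.29 = 2202.77 km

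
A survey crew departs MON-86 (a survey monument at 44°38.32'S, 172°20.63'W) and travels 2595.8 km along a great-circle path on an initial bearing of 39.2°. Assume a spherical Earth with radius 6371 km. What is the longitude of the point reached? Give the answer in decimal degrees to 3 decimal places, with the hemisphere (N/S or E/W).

156.268°W

MON-86: φ = -44.63867°, λ = -172.34383°
δ = d/R = 2595.8/6371 = 0.407440 rad
φ₂ = arcsin(sin φ₁ cos δ + cos φ₁ sin δ cos θ)
   = arcsin(-0.70263·0.91814 + 0.71155·0.39626·0.77494) = -25.25271°
λ₂ = λ₁ + atan2(sin θ sin δ cos φ₁, cos δ − sin φ₁ sin φ₂) = -156.26790°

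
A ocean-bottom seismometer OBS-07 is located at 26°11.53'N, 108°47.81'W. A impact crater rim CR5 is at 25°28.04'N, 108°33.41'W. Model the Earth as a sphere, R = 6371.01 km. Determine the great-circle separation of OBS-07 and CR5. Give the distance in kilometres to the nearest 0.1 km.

84.1 km

OBS-07: φ = +26.19217°, λ = -108.79683°
CR5: φ = +25.46733°, λ = -108.55683°
Δφ = -0.7248°,  Δλ = 0.2400°
a = sin²(Δφ/2) + cos φ₁ cos φ₂ sin²(Δλ/2) = 0.000044
c = 2·arcsin(√a) = 0.013201 rad = 0.7563°
d = R·c = 6371.01 × 0.013201 = 84.1 km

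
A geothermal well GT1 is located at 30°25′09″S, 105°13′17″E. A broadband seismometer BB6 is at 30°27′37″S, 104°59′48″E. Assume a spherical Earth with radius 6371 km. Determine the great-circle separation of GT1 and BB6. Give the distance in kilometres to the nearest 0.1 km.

GT1: φ = -30.41917°, λ = +105.22139°
BB6: φ = -30.46028°, λ = +104.99667°
Δφ = -0.0411°,  Δλ = -0.2247°
a = sin²(Δφ/2) + cos φ₁ cos φ₂ sin²(Δλ/2) = 0.000003
c = 2·arcsin(√a) = 0.003457 rad = 0.1981°
d = R·c = 6371 × 0.003457 = 22.0 km

22.0 km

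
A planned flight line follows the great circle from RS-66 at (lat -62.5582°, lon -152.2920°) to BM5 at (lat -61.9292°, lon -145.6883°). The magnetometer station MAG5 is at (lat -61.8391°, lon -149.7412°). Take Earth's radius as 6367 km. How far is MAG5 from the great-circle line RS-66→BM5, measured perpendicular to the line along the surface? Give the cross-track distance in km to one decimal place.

56.3 km

δ₁₃ = central angle RS-66→MAG5 = 0.024260 rad  (haversine)
θ₁₃ = bearing RS-66→MAG5 = 59.982°,  θ₁₂ = bearing RS-66→BM5 = 81.376°
dₓₜ = R·arcsin(sin δ₁₃ · sin(θ₁₃ − θ₁₂)) = 6367·arcsin(0.02426·sin(-21.394°)) = -56.340 km
|dₓₜ| = 56.340 km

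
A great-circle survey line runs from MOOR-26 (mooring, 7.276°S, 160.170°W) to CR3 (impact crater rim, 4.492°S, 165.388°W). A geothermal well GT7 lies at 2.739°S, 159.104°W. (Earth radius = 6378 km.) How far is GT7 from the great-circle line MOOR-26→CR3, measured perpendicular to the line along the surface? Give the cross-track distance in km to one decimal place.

δ₁₃ = central angle MOOR-26→GT7 = 0.081325 rad  (haversine)
θ₁₃ = bearing MOOR-26→GT7 = 13.224°,  θ₁₂ = bearing MOOR-26→CR3 = 297.921°
dₓₜ = R·arcsin(sin δ₁₃ · sin(θ₁₃ − θ₁₂)) = 6378·arcsin(0.08123·sin(-284.697°)) = 501.681 km
|dₓₜ| = 501.681 km

501.7 km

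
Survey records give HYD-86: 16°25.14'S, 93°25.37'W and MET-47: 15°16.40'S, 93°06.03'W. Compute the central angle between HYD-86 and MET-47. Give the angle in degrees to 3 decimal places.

HYD-86: φ = -16.41900°, λ = -93.42283°
MET-47: φ = -15.27333°, λ = -93.10050°
Δφ = 1.1457°,  Δλ = 0.3223°
a = sin²(Δφ/2) + cos φ₁ cos φ₂ sin²(Δλ/2) = 0.000107
c = 2·arcsin(√a) = 0.020715 rad = 1.1869°

1.187°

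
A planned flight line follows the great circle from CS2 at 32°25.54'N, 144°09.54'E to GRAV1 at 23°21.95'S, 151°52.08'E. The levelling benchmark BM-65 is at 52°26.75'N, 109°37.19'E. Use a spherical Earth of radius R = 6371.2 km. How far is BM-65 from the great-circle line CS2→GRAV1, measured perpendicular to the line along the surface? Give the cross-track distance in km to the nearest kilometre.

CS2: φ = +32.42567°, λ = +144.15900°
GRAV1: φ = -23.36583°, λ = +151.86800°
BM-65: φ = +52.44583°, λ = +109.61983°
δ₁₃ = central angle CS2→BM-65 = 0.556916 rad  (haversine)
θ₁₃ = bearing CS2→BM-65 = 319.172°,  θ₁₂ = bearing CS2→GRAV1 = 171.486°
dₓₜ = R·arcsin(sin δ₁₃ · sin(θ₁₃ − θ₁₂)) = 6371.2·arcsin(0.52857·sin(147.686°)) = 1825.034 km
|dₓₜ| = 1825.034 km

1825 km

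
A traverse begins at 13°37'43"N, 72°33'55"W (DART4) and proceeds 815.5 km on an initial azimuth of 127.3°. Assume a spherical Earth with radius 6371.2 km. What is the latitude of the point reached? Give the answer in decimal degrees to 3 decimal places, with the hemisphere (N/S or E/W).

9.121°N

DART4: φ = +13.62861°, λ = -72.56528°
δ = d/R = 815.5/6371.2 = 0.127998 rad
φ₂ = arcsin(sin φ₁ cos δ + cos φ₁ sin δ cos θ)
   = arcsin(0.23563·0.99182 + 0.97184·0.12765·-0.60599) = 9.12125°
λ₂ = λ₁ + atan2(sin θ sin δ cos φ₁, cos δ − sin φ₁ sin φ₂) = -66.66246°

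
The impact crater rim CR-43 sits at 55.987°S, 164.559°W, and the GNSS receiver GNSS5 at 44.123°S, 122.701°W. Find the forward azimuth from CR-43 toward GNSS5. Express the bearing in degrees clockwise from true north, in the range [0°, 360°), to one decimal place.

83.6°

Δλ = 41.8580°
y = sin Δλ · cos φ₂ = 0.479010
x = cos φ₁ sin φ₂ − sin φ₁ cos φ₂ cos Δλ = 0.053738
θ = atan2(y, x) = 83.5990° → 83.5990° (mod 360°)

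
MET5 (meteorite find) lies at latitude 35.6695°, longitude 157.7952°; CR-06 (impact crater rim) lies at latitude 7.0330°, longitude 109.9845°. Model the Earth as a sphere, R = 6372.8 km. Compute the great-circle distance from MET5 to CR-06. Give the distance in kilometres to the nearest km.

Δφ = -28.6365°,  Δλ = -47.8107°
a = sin²(Δφ/2) + cos φ₁ cos φ₂ sin²(Δλ/2) = 0.193560
c = 2·arcsin(√a) = 0.911095 rad = 52.2019°
d = R·c = 6372.8 × 0.911095 = 5806.2 km

5806 km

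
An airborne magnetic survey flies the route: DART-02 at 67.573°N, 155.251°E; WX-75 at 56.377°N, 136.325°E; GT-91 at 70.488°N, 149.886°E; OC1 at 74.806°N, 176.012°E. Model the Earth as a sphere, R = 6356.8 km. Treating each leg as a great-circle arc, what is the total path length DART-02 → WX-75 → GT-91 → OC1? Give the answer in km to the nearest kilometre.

DART-02→WX-75: c = 0.247417 rad, d = 1572.78 km
WX-75→GT-91: c = 0.266612 rad, d = 1694.80 km
GT-91→OC1: c = 0.153660 rad, d = 976.79 km
Total = 1572.78 + 1694.80 + 976.79 = 4244.37 km

4244 km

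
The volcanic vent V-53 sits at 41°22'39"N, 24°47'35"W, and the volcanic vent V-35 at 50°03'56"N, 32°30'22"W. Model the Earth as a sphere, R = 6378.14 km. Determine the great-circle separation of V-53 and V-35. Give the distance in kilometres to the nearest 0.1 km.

V-53: φ = +41.37750°, λ = -24.79306°
V-35: φ = +50.06556°, λ = -32.50611°
Δφ = 8.6881°,  Δλ = -7.7131°
a = sin²(Δφ/2) + cos φ₁ cos φ₂ sin²(Δλ/2) = 0.007916
c = 2·arcsin(√a) = 0.178182 rad = 10.2091°
d = R·c = 6378.14 × 0.178182 = 1136.5 km

1136.5 km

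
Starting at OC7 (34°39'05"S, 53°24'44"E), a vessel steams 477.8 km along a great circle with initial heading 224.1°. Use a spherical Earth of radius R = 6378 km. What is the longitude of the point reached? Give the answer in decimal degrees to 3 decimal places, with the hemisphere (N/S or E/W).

OC7: φ = -34.65139°, λ = +53.41222°
δ = d/R = 477.8/6378 = 0.074914 rad
φ₂ = arcsin(sin φ₁ cos δ + cos φ₁ sin δ cos θ)
   = arcsin(-0.56858·0.99720 + 0.82263·0.07484·-0.71813) = -37.67639°
λ₂ = λ₁ + atan2(sin θ sin δ cos φ₁, cos δ − sin φ₁ sin φ₂) = 49.63903°

49.639°E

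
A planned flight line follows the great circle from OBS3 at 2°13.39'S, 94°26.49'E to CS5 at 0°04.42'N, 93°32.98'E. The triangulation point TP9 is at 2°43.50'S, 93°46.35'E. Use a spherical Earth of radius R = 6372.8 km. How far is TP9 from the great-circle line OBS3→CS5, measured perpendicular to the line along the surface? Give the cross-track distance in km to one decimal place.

89.5 km

OBS3: φ = -2.22317°, λ = +94.44150°
CS5: φ = +0.07367°, λ = +93.54967°
TP9: φ = -2.72500°, λ = +93.77250°
δ₁₃ = central angle OBS3→TP9 = 0.014587 rad  (haversine)
θ₁₃ = bearing OBS3→TP9 = 233.086°,  θ₁₂ = bearing OBS3→CS5 = 338.773°
dₓₜ = R·arcsin(sin δ₁₃ · sin(θ₁₃ − θ₁₂)) = 6372.8·arcsin(0.01459·sin(-105.687°)) = -89.500 km
|dₓₜ| = 89.500 km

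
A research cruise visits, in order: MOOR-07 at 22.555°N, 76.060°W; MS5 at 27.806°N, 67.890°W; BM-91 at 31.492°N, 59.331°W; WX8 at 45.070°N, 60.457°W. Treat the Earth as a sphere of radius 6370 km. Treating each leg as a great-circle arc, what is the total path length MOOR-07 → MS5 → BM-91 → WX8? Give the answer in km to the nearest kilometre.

3443 km

MOOR-07→MS5: c = 0.158199 rad, d = 1007.73 km
MS5→BM-91: c = 0.144824 rad, d = 922.53 km
BM-91→WX8: c = 0.237476 rad, d = 1512.72 km
Total = 1007.73 + 922.53 + 1512.72 = 3442.97 km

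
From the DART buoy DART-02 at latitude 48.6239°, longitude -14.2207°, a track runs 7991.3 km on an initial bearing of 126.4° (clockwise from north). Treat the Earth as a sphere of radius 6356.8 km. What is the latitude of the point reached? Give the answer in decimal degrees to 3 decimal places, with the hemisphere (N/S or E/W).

δ = d/R = 7991.3/6356.8 = 1.257126 rad
φ₂ = arcsin(sin φ₁ cos δ + cos φ₁ sin δ cos θ)
   = arcsin(0.75039·0.30855 + 0.66100·0.95121·-0.59342) = -8.13913°
λ₂ = λ₁ + atan2(sin θ sin δ cos φ₁, cos δ − sin φ₁ sin φ₂) = 36.44053°

8.139°S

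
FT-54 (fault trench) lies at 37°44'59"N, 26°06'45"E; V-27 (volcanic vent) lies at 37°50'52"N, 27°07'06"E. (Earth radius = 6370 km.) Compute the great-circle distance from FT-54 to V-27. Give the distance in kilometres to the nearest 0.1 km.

89.0 km

FT-54: φ = +37.74972°, λ = +26.11250°
V-27: φ = +37.84778°, λ = +27.11833°
Δφ = 0.0981°,  Δλ = 1.0058°
a = sin²(Δφ/2) + cos φ₁ cos φ₂ sin²(Δλ/2) = 0.000049
c = 2·arcsin(√a) = 0.013977 rad = 0.8008°
d = R·c = 6370 × 0.013977 = 89.0 km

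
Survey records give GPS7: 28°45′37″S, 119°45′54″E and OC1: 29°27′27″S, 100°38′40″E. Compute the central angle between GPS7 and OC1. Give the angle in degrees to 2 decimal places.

GPS7: φ = -28.76028°, λ = +119.76500°
OC1: φ = -29.45750°, λ = +100.64444°
Δφ = -0.6972°,  Δλ = -19.1206°
a = sin²(Δφ/2) + cos φ₁ cos φ₂ sin²(Δλ/2) = 0.021092
c = 2·arcsin(√a) = 0.291495 rad = 16.7014°

16.70°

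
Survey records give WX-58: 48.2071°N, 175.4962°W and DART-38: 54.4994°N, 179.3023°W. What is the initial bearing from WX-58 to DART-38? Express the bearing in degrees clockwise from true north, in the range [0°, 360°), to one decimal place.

Δλ = -3.8061°
y = sin Δλ · cos φ₂ = -0.038548
x = cos φ₁ sin φ₂ − sin φ₁ cos φ₂ cos Δλ = 0.110556
θ = atan2(y, x) = -19.2223° → 340.7777° (mod 360°)

340.8°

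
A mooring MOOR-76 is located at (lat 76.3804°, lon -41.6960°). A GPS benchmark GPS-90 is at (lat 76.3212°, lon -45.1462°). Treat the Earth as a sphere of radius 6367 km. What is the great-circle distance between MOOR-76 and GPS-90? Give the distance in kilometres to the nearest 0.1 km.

90.7 km

Δφ = -0.0592°,  Δλ = -3.4502°
a = sin²(Δφ/2) + cos φ₁ cos φ₂ sin²(Δλ/2) = 0.000051
c = 2·arcsin(√a) = 0.014245 rad = 0.8162°
d = R·c = 6367 × 0.014245 = 90.7 km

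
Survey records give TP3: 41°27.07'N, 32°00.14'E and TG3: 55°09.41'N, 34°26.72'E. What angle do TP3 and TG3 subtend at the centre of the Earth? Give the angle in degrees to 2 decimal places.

13.80°

TP3: φ = +41.45117°, λ = +32.00233°
TG3: φ = +55.15683°, λ = +34.44533°
Δφ = 13.7057°,  Δλ = 2.4430°
a = sin²(Δφ/2) + cos φ₁ cos φ₂ sin²(Δλ/2) = 0.014432
c = 2·arcsin(√a) = 0.240846 rad = 13.7995°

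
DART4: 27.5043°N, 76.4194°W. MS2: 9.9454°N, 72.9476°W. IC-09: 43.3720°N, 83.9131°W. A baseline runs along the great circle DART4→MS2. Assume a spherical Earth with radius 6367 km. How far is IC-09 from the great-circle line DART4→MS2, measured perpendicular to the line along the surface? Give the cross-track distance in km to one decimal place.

250.0 km

δ₁₃ = central angle DART4→IC-09 = 0.296418 rad  (haversine)
θ₁₃ = bearing DART4→IC-09 = 341.061°,  θ₁₂ = bearing DART4→MS2 = 168.786°
dₓₜ = R·arcsin(sin δ₁₃ · sin(θ₁₃ − θ₁₂)) = 6367·arcsin(0.29210·sin(172.275°)) = 250.038 km
|dₓₜ| = 250.038 km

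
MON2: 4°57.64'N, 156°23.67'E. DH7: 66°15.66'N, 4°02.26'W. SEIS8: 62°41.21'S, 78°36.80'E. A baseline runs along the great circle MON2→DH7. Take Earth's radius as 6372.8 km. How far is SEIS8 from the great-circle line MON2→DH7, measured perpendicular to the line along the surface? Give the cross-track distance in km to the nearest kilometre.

MON2: φ = +4.96067°, λ = +156.39450°
DH7: φ = +66.26100°, λ = -4.03767°
SEIS8: φ = -62.68683°, λ = +78.61333°
δ₁₃ = central angle MON2→SEIS8 = 1.550875 rad  (haversine)
θ₁₃ = bearing MON2→SEIS8 = 206.651°,  θ₁₂ = bearing MON2→DH7 = 351.878°
dₓₜ = R·arcsin(sin δ₁₃ · sin(θ₁₃ − θ₁₂)) = 6372.8·arcsin(0.99980·sin(-145.227°)) = -3866.752 km
|dₓₜ| = 3866.752 km

3867 km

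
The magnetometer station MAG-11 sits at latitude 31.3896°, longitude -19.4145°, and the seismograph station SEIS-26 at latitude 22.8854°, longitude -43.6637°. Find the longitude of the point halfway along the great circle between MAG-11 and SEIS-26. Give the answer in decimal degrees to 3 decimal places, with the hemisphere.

Bx = cos φ₂ cos Δλ = 0.839998,  By = cos φ₂ sin Δλ = -0.378377
φₘ = atan2(sin φ₁ + sin φ₂, √((cos φ₁ + Bx)² + By²)) = 27.66482°
λₘ = λ₁ + atan2(By, cos φ₁ + Bx) = -32.00816°

32.008°W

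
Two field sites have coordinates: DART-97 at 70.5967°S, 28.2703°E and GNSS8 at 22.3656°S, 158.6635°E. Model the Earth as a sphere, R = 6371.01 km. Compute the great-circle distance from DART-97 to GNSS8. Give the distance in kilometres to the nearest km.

Δφ = 48.2311°,  Δλ = 130.3932°
a = sin²(Δφ/2) + cos φ₁ cos φ₂ sin²(Δλ/2) = 0.420094
c = 2·arcsin(√a) = 1.410295 rad = 80.8040°
d = R·c = 6371.01 × 1.410295 = 8985.0 km

8985 km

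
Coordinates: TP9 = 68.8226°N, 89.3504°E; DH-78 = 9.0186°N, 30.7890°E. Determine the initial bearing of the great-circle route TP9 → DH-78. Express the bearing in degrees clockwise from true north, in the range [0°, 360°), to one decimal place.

Δλ = -58.5614°
y = sin Δλ · cos φ₂ = -0.842652
x = cos φ₁ sin φ₂ − sin φ₁ cos φ₂ cos Δλ = -0.423719
θ = atan2(y, x) = -116.6951° → 243.3049° (mod 360°)

243.3°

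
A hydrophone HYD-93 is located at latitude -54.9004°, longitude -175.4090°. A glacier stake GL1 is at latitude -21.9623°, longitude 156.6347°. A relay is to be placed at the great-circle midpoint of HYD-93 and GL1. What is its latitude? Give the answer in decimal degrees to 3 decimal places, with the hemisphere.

Bx = cos φ₂ cos Δλ = 0.819204,  By = cos φ₂ sin Δλ = -0.434777
φₘ = atan2(sin φ₁ + sin φ₂, √((cos φ₁ + Bx)² + By²)) = -39.22493°
λₘ = λ₁ + atan2(By, cos φ₁ + Bx) = 167.27110°

39.225°S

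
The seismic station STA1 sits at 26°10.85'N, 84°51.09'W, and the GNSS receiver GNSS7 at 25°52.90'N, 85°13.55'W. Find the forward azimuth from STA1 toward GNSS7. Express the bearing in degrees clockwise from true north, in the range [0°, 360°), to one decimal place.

STA1: φ = +26.18083°, λ = -84.85150°
GNSS7: φ = +25.88167°, λ = -85.22583°
Δλ = -0.3743°
y = sin Δλ · cos φ₂ = -0.005878
x = cos φ₁ sin φ₂ − sin φ₁ cos φ₂ cos Δλ = -0.005213
θ = atan2(y, x) = -131.5685° → 228.4315° (mod 360°)

228.4°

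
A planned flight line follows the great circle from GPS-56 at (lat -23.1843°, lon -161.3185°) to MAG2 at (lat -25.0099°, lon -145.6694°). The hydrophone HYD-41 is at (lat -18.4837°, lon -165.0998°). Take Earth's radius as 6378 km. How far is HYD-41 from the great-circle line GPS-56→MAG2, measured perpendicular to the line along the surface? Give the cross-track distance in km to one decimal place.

δ₁₃ = central angle GPS-56→HYD-41 = 0.102626 rad  (haversine)
θ₁₃ = bearing GPS-56→HYD-41 = 322.372°,  θ₁₂ = bearing GPS-56→MAG2 = 100.449°
dₓₜ = R·arcsin(sin δ₁₃ · sin(θ₁₃ − θ₁₂)) = 6378·arcsin(0.10245·sin(221.923°)) = -436.896 km
|dₓₜ| = 436.896 km

436.9 km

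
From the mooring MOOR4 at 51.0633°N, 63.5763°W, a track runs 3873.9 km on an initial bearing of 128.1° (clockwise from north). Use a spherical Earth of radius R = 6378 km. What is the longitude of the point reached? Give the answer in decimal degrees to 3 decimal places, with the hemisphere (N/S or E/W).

δ = d/R = 3873.9/6378 = 0.607385 rad
φ₂ = arcsin(sin φ₁ cos δ + cos φ₁ sin δ cos θ)
   = arcsin(0.77784·0.82114 + 0.62846·0.57072·-0.61704) = 24.67070°
λ₂ = λ₁ + atan2(sin θ sin δ cos φ₁, cos δ − sin φ₁ sin φ₂) = -33.95706°

33.957°W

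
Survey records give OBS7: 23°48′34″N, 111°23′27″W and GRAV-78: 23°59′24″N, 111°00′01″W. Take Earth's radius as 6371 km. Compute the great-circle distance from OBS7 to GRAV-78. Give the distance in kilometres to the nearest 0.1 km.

OBS7: φ = +23.80944°, λ = -111.39083°
GRAV-78: φ = +23.99000°, λ = -111.00028°
Δφ = 0.1806°,  Δλ = 0.3906°
a = sin²(Δφ/2) + cos φ₁ cos φ₂ sin²(Δλ/2) = 0.000012
c = 2·arcsin(√a) = 0.006983 rad = 0.4001°
d = R·c = 6371 × 0.006983 = 44.5 km

44.5 km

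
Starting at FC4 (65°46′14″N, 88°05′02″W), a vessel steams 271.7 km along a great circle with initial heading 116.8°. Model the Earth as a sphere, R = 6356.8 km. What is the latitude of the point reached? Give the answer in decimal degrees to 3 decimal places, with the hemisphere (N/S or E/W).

FC4: φ = +65.77056°, λ = -88.08389°
δ = d/R = 271.7/6356.8 = 0.042742 rad
φ₂ = arcsin(sin φ₁ cos δ + cos φ₁ sin δ cos θ)
   = arcsin(0.91191·0.99909 + 0.41039·0.04273·-0.45088) = 64.57795°
λ₂ = λ₁ + atan2(sin θ sin δ cos φ₁, cos δ − sin φ₁ sin φ₂) = -82.98681°

64.578°N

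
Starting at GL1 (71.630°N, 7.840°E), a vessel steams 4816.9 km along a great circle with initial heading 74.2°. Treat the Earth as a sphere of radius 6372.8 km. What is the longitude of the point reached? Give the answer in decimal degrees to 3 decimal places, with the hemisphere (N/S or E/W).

93.327°E

δ = d/R = 4816.9/6372.8 = 0.755853 rad
φ₂ = arcsin(sin φ₁ cos δ + cos φ₁ sin δ cos θ)
   = arcsin(0.94904·0.72769 + 0.31515·0.68591·0.27228) = 48.54383°
λ₂ = λ₁ + atan2(sin θ sin δ cos φ₁, cos δ − sin φ₁ sin φ₂) = 93.32734°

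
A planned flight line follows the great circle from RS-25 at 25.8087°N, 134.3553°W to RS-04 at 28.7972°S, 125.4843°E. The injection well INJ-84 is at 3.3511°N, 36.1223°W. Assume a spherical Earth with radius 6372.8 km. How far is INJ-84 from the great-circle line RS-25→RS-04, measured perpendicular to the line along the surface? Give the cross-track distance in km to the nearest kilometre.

δ₁₃ = central angle RS-25→INJ-84 = 1.674226 rad  (haversine)
θ₁₃ = bearing RS-25→INJ-84 = 83.369°,  θ₁₂ = bearing RS-25→RS-04 = 246.988°
dₓₜ = R·arcsin(sin δ₁₃ · sin(θ₁₃ − θ₁₂)) = 6372.8·arcsin(0.99466·sin(-163.619°)) = -1811.957 km
|dₓₜ| = 1811.957 km

1812 km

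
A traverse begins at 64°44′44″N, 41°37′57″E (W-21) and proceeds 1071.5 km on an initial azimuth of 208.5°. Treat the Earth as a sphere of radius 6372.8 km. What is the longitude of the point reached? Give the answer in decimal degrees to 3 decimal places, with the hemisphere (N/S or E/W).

33.425°E

W-21: φ = +64.74556°, λ = +41.63250°
δ = d/R = 1071.5/6372.8 = 0.168136 rad
φ₂ = arcsin(sin φ₁ cos δ + cos φ₁ sin δ cos θ)
   = arcsin(0.90442·0.98590 + 0.42664·0.16735·-0.87882) = 55.98838°
λ₂ = λ₁ + atan2(sin θ sin δ cos φ₁, cos δ − sin φ₁ sin φ₂) = 33.42533°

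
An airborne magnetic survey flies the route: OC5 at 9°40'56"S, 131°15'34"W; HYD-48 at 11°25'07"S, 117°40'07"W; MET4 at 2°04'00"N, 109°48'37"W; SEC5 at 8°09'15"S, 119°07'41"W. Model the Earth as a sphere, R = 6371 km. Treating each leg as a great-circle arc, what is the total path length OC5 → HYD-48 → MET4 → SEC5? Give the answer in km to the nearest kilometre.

4767 km

OC5: φ = -9.68222°, λ = -131.25944°
HYD-48: φ = -11.41861°, λ = -117.66861°
MET4: φ = +2.06667°, λ = -109.81028°
SEC5: φ = -8.15417°, λ = -119.12806°
OC5→HYD-48: c = 0.235128 rad, d = 1498.00 km
HYD-48→MET4: c = 0.272017 rad, d = 1733.02 km
MET4→SEC5: c = 0.241089 rad, d = 1535.98 km
Total = 1498.00 + 1733.02 + 1535.98 = 4767.00 km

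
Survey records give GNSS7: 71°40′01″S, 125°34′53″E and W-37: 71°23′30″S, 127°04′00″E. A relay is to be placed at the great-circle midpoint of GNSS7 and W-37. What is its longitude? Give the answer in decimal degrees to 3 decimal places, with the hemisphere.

GNSS7: φ = -71.66694°, λ = +125.58139°
W-37: φ = -71.39167°, λ = +127.06667°
Bx = cos φ₂ cos Δλ = 0.318990,  By = cos φ₂ sin Δλ = 0.008271
φₘ = atan2(sin φ₁ + sin φ₂, √((cos φ₁ + Bx)² + By²)) = -71.53075°
λₘ = λ₁ + atan2(By, cos φ₁ + Bx) = 126.32937°

126.329°E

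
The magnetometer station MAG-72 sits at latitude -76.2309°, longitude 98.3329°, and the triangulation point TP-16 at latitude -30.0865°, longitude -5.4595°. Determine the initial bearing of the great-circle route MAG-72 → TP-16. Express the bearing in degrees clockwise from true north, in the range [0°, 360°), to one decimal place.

Δλ = -103.7924°
y = sin Δλ · cos φ₂ = -0.840320
x = cos φ₁ sin φ₂ − sin φ₁ cos φ₂ cos Δλ = -0.319672
θ = atan2(y, x) = -110.8277° → 249.1723° (mod 360°)

249.2°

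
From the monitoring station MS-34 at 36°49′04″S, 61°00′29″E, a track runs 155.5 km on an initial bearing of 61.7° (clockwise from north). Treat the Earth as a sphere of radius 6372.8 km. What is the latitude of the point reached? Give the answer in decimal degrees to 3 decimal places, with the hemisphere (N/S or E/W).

36.145°S

MS-34: φ = -36.81778°, λ = +61.00806°
δ = d/R = 155.5/6372.8 = 0.024401 rad
φ₂ = arcsin(sin φ₁ cos δ + cos φ₁ sin δ cos θ)
   = arcsin(-0.59927·0.99970 + 0.80055·0.02440·0.47409) = -36.14522°
λ₂ = λ₁ + atan2(sin θ sin δ cos φ₁, cos δ − sin φ₁ sin φ₂) = 62.53244°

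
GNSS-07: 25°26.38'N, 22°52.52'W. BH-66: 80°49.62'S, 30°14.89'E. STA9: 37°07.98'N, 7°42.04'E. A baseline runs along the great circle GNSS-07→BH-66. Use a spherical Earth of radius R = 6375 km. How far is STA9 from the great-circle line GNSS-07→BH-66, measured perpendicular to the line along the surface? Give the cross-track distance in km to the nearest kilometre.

2874 km

GNSS-07: φ = +25.43967°, λ = -22.87533°
BH-66: φ = -80.82700°, λ = +30.24817°
STA9: φ = +37.13300°, λ = +7.70067°
δ₁₃ = central angle GNSS-07→STA9 = 0.496735 rad  (haversine)
θ₁₃ = bearing GNSS-07→STA9 = 58.318°,  θ₁₂ = bearing GNSS-07→BH-66 = 172.214°
dₓₜ = R·arcsin(sin δ₁₃ · sin(θ₁₃ − θ₁₂)) = 6375·arcsin(0.47656·sin(-113.896°)) = -2874.016 km
|dₓₜ| = 2874.016 km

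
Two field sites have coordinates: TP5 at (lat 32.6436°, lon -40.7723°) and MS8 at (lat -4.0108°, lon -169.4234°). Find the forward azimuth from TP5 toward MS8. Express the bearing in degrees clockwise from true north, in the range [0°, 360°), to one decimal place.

289.6°

Δλ = -128.6511°
y = sin Δλ · cos φ₂ = -0.779051
x = cos φ₁ sin φ₂ − sin φ₁ cos φ₂ cos Δλ = 0.277182
θ = atan2(y, x) = -70.4147° → 289.5853° (mod 360°)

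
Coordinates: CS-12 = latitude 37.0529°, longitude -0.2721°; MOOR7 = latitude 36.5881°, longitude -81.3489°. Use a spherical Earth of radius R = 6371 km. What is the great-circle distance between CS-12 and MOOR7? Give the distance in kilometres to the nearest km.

6973 km

Δφ = -0.4648°,  Δλ = -81.0768°
a = sin²(Δφ/2) + cos φ₁ cos φ₂ sin²(Δλ/2) = 0.270724
c = 2·arcsin(√a) = 1.094431 rad = 62.7063°
d = R·c = 6371 × 1.094431 = 6972.6 km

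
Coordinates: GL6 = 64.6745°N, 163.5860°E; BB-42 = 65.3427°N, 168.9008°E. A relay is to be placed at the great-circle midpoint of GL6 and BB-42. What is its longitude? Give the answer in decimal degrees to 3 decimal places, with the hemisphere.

166.210°E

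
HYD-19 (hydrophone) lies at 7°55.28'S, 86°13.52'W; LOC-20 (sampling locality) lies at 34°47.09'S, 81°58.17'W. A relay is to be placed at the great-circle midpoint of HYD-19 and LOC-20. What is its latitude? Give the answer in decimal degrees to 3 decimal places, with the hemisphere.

21.366°S

HYD-19: φ = -7.92133°, λ = -86.22533°
LOC-20: φ = -34.78483°, λ = -81.96950°
Bx = cos φ₂ cos Δλ = 0.819036,  By = cos φ₂ sin Δλ = 0.060949
φₘ = atan2(sin φ₁ + sin φ₂, √((cos φ₁ + Bx)² + By²)) = -21.36637°
λₘ = λ₁ + atan2(By, cos φ₁ + Bx) = -84.29618°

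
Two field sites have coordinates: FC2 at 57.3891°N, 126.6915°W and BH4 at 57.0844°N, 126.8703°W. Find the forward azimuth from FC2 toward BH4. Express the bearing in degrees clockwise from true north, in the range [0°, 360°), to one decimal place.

197.7°

Δλ = -0.1788°
y = sin Δλ · cos φ₂ = -0.001696
x = cos φ₁ sin φ₂ − sin φ₁ cos φ₂ cos Δλ = -0.005316
θ = atan2(y, x) = -162.3069° → 197.6931° (mod 360°)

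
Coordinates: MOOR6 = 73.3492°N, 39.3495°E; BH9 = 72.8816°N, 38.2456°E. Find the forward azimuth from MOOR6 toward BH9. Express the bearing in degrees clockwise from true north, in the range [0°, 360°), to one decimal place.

215.0°

Δλ = -1.1039°
y = sin Δλ · cos φ₂ = -0.005671
x = cos φ₁ sin φ₂ − sin φ₁ cos φ₂ cos Δλ = -0.008109
θ = atan2(y, x) = -145.0334° → 214.9666° (mod 360°)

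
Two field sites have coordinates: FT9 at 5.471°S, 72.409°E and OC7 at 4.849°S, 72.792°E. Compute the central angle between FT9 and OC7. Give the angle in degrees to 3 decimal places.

Δφ = 0.6220°,  Δλ = 0.3830°
a = sin²(Δφ/2) + cos φ₁ cos φ₂ sin²(Δλ/2) = 0.000041
c = 2·arcsin(√a) = 0.012735 rad = 0.7296°

0.730°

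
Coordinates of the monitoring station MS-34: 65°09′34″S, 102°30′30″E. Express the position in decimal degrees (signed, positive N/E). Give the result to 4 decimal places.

lat: 65.1594° S → -65.1594°
lon: 102.5083° E → +102.5083°

-65.1594°, +102.5083°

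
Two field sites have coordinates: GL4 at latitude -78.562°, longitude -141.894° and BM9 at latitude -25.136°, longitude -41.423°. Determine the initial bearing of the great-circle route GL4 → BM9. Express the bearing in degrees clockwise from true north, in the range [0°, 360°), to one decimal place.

105.4°

Δλ = 100.4710°
y = sin Δλ · cos φ₂ = 0.890226
x = cos φ₁ sin φ₂ − sin φ₁ cos φ₂ cos Δλ = -0.245495
θ = atan2(y, x) = 105.4171° → 105.4171° (mod 360°)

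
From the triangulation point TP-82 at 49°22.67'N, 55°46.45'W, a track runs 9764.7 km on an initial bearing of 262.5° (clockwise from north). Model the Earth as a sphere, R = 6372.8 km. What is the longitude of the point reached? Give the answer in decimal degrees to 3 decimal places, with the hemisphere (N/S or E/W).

138.635°W

TP-82: φ = +49.37783°, λ = -55.77417°
δ = d/R = 9764.7/6372.8 = 1.532246 rad
φ₂ = arcsin(sin φ₁ cos δ + cos φ₁ sin δ cos θ)
   = arcsin(0.75902·0.03854 + 0.65107·0.99926·-0.13053) = -3.19104°
λ₂ = λ₁ + atan2(sin θ sin δ cos φ₁, cos δ − sin φ₁ sin φ₂) = -138.63479°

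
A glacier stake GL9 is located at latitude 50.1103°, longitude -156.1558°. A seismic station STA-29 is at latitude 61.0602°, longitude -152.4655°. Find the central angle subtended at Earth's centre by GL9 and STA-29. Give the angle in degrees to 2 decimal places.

Δφ = 10.9499°,  Δλ = 3.6903°
a = sin²(Δφ/2) + cos φ₁ cos φ₂ sin²(Δλ/2) = 0.009425
c = 2·arcsin(√a) = 0.194470 rad = 11.1423°

11.14°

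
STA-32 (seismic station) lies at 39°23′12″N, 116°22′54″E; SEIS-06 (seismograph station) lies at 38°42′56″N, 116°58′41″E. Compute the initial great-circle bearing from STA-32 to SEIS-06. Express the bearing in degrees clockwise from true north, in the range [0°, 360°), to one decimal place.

145.2°

STA-32: φ = +39.38667°, λ = +116.38167°
SEIS-06: φ = +38.71556°, λ = +116.97806°
Δλ = 0.5964°
y = sin Δλ · cos φ₂ = 0.008122
x = cos φ₁ sin φ₂ − sin φ₁ cos φ₂ cos Δλ = -0.011686
θ = atan2(y, x) = 145.2015° → 145.2015° (mod 360°)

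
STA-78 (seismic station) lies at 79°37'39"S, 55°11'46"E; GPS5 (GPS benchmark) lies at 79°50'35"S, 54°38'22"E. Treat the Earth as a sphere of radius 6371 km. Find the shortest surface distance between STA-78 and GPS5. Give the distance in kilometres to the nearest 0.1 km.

STA-78: φ = -79.62750°, λ = +55.19611°
GPS5: φ = -79.84306°, λ = +54.63944°
Δφ = -0.2156°,  Δλ = -0.5567°
a = sin²(Δφ/2) + cos φ₁ cos φ₂ sin²(Δλ/2) = 0.000004
c = 2·arcsin(√a) = 0.004141 rad = 0.2373°
d = R·c = 6371 × 0.004141 = 26.4 km

26.4 km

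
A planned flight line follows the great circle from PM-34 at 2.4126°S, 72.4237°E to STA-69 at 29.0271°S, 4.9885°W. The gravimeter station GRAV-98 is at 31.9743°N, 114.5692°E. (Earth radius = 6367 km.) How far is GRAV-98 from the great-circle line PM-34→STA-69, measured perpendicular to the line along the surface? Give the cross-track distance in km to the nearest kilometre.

δ₁₃ = central angle PM-34→GRAV-98 = 0.919639 rad  (haversine)
θ₁₃ = bearing PM-34→GRAV-98 = 45.696°,  θ₁₂ = bearing PM-34→STA-69 = 240.808°
dₓₜ = R·arcsin(sin δ₁₃ · sin(θ₁₃ − θ₁₂)) = 6367·arcsin(0.79538·sin(-195.112°)) = 1329.932 km
|dₓₜ| = 1329.932 km

1330 km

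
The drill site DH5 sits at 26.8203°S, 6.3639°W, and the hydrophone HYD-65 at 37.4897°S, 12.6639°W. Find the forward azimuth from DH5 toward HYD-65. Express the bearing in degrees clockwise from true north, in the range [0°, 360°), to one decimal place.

204.9°

Δλ = -6.3000°
y = sin Δλ · cos φ₂ = -0.087070
x = cos φ₁ sin φ₂ − sin φ₁ cos φ₂ cos Δλ = -0.187304
θ = atan2(y, x) = -155.0682° → 204.9318° (mod 360°)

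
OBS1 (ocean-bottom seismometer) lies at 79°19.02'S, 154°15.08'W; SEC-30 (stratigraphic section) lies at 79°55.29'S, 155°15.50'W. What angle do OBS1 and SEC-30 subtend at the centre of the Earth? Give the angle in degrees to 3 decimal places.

0.631°

OBS1: φ = -79.31700°, λ = -154.25133°
SEC-30: φ = -79.92150°, λ = -155.25833°
Δφ = -0.6045°,  Δλ = -1.0070°
a = sin²(Δφ/2) + cos φ₁ cos φ₂ sin²(Δλ/2) = 0.000030
c = 2·arcsin(√a) = 0.011015 rad = 0.6311°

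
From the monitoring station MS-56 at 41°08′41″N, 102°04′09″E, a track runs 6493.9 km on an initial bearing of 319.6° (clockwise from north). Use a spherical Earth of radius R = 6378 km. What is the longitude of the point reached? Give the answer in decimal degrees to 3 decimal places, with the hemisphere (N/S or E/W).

8.833°E

MS-56: φ = +41.14472°, λ = +102.06917°
δ = d/R = 6493.9/6378 = 1.018172 rad
φ₂ = arcsin(sin φ₁ cos δ + cos φ₁ sin δ cos θ)
   = arcsin(0.65796·0.52492 + 0.75305·0.85115·0.76154) = 56.45938°
λ₂ = λ₁ + atan2(sin θ sin δ cos φ₁, cos δ − sin φ₁ sin φ₂) = 8.83338°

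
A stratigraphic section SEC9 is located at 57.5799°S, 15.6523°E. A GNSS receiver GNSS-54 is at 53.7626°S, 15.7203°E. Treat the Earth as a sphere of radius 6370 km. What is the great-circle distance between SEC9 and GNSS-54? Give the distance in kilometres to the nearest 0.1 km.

Δφ = 3.8173°,  Δλ = 0.0680°
a = sin²(Δφ/2) + cos φ₁ cos φ₂ sin²(Δλ/2) = 0.001109
c = 2·arcsin(√a) = 0.066628 rad = 3.8175°
d = R·c = 6370 × 0.066628 = 424.4 km

424.4 km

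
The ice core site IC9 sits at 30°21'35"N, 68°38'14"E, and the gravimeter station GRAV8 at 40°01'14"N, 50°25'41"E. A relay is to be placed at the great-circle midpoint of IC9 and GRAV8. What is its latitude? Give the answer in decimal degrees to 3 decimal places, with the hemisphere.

35.532°N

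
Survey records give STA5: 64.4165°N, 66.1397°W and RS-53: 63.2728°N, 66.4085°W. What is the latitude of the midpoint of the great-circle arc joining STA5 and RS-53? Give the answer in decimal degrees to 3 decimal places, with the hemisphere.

Bx = cos φ₂ cos Δλ = 0.449738,  By = cos φ₂ sin Δλ = -0.002110
φₘ = atan2(sin φ₁ + sin φ₂, √((cos φ₁ + Bx)² + By²)) = 63.84471°
λₘ = λ₁ + atan2(By, cos φ₁ + Bx) = -66.27683°

63.845°N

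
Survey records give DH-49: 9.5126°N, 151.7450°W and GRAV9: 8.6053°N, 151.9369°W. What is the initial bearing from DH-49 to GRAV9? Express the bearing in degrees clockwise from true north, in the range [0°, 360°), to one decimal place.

191.8°

Δλ = -0.1919°
y = sin Δλ · cos φ₂ = -0.003312
x = cos φ₁ sin φ₂ − sin φ₁ cos φ₂ cos Δλ = -0.015834
θ = atan2(y, x) = -168.1871° → 191.8129° (mod 360°)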